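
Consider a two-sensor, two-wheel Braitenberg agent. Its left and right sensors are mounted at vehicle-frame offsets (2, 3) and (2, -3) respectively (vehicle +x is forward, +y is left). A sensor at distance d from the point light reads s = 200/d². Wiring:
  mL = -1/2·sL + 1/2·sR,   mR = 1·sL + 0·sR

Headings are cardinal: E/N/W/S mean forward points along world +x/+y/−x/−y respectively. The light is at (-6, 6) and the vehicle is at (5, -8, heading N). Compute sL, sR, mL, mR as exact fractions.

left sensor world pos  = (2, -6); dL² = 208
right sensor world pos = (8, -6); dR² = 340
sL = 200/208 = 25/26
sR = 200/340 = 10/17
mL = -1/2·sL + 1/2·sR = -165/884
mR = 1·sL + 0·sR = 25/26

25/26 10/17 -165/884 25/26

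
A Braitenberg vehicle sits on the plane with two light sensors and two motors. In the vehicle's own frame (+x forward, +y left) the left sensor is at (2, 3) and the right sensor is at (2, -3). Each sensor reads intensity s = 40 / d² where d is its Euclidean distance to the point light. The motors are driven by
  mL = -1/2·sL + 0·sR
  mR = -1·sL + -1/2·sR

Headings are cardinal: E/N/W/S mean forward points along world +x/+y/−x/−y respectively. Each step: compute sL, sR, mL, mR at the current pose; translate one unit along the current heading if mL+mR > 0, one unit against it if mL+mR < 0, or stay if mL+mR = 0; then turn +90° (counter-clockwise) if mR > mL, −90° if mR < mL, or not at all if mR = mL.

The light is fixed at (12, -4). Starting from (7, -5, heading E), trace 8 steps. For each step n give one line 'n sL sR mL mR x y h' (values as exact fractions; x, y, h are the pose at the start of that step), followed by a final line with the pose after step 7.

0 40/13 8/5 -20/13 -252/65 7 -5 E
1 20/9 4/9 -10/9 -22/9 6 -5 S
2 40/73 40/73 -20/73 -60/73 6 -4 W
3 10/17 5 -5/17 -105/34 7 -4 N
4 40/13 8/5 -20/13 -252/65 7 -5 E
5 20/9 4/9 -10/9 -22/9 6 -5 S
6 40/73 40/73 -20/73 -60/73 6 -4 W
7 10/17 5 -5/17 -105/34 7 -4 N
final 7 -5 E

n=0: pose=(7,-5,E); sL=40/13, sR=8/5; mL=-20/13, mR=-252/65; mL+mR=-352/65 → advance -1; mR−mL=-152/65 → turn -1·90°
n=1: pose=(6,-5,S); sL=20/9, sR=4/9; mL=-10/9, mR=-22/9; mL+mR=-32/9 → advance -1; mR−mL=-4/3 → turn -1·90°
n=2: pose=(6,-4,W); sL=40/73, sR=40/73; mL=-20/73, mR=-60/73; mL+mR=-80/73 → advance -1; mR−mL=-40/73 → turn -1·90°
n=3: pose=(7,-4,N); sL=10/17, sR=5; mL=-5/17, mR=-105/34; mL+mR=-115/34 → advance -1; mR−mL=-95/34 → turn -1·90°
n=4: pose=(7,-5,E); sL=40/13, sR=8/5; mL=-20/13, mR=-252/65; mL+mR=-352/65 → advance -1; mR−mL=-152/65 → turn -1·90°
n=5: pose=(6,-5,S); sL=20/9, sR=4/9; mL=-10/9, mR=-22/9; mL+mR=-32/9 → advance -1; mR−mL=-4/3 → turn -1·90°
n=6: pose=(6,-4,W); sL=40/73, sR=40/73; mL=-20/73, mR=-60/73; mL+mR=-80/73 → advance -1; mR−mL=-40/73 → turn -1·90°
n=7: pose=(7,-4,N); sL=10/17, sR=5; mL=-5/17, mR=-105/34; mL+mR=-115/34 → advance -1; mR−mL=-95/34 → turn -1·90°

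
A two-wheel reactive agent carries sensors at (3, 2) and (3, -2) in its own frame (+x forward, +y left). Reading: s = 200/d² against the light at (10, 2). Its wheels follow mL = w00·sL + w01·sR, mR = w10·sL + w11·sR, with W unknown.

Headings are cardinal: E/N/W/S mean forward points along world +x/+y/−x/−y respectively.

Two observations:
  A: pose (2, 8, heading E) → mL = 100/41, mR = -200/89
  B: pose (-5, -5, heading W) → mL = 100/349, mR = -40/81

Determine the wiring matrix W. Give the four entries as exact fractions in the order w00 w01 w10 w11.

0 1/2 -1 0

obs A: pose=(2,8,E) → sL=200/89, sR=200/41, mL=100/41, mR=-200/89
obs B: pose=(-5,-5,W) → sL=40/81, sR=200/349, mL=100/349, mR=-40/81
sensor matrix S = [[200/89, 200/41], [40/81, 200/349]]; det S = -115648000/103153581
solve [mL_A; mL_B] = S·[w00; w01] and [mR_A; mR_B] = S·[w10; w11]:
  w00 = 0, w01 = 1/2, w10 = -1, w11 = 0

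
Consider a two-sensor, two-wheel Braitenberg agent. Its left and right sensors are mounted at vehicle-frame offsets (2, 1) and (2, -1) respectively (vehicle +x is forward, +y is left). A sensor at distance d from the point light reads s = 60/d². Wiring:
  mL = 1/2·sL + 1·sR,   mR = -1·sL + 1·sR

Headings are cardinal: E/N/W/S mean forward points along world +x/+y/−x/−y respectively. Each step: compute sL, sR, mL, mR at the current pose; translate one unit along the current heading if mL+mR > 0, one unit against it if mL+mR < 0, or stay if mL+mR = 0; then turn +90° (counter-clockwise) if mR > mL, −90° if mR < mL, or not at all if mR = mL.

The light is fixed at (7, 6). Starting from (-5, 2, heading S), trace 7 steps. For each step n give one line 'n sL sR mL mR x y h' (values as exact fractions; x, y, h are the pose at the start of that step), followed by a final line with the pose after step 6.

0 60/157 12/41 3114/6437 -576/6437 -5 2 S
1 15/58 15/53 2535/6148 75/3074 -5 1 W
2 12/41 20/51 1126/2091 208/2091 -6 1 N
3 6/13 30/73 609/949 -48/949 -6 2 E
4 60/157 12/41 3114/6437 -576/6437 -5 2 S
5 15/58 15/53 2535/6148 75/3074 -5 1 W
6 12/41 20/51 1126/2091 208/2091 -6 1 N
final -6 2 E

n=0: pose=(-5,2,S); sL=60/157, sR=12/41; mL=3114/6437, mR=-576/6437; mL+mR=2538/6437 → advance +1; mR−mL=-90/157 → turn -1·90°
n=1: pose=(-5,1,W); sL=15/58, sR=15/53; mL=2535/6148, mR=75/3074; mL+mR=2685/6148 → advance +1; mR−mL=-45/116 → turn -1·90°
n=2: pose=(-6,1,N); sL=12/41, sR=20/51; mL=1126/2091, mR=208/2091; mL+mR=1334/2091 → advance +1; mR−mL=-18/41 → turn -1·90°
n=3: pose=(-6,2,E); sL=6/13, sR=30/73; mL=609/949, mR=-48/949; mL+mR=561/949 → advance +1; mR−mL=-9/13 → turn -1·90°
n=4: pose=(-5,2,S); sL=60/157, sR=12/41; mL=3114/6437, mR=-576/6437; mL+mR=2538/6437 → advance +1; mR−mL=-90/157 → turn -1·90°
n=5: pose=(-5,1,W); sL=15/58, sR=15/53; mL=2535/6148, mR=75/3074; mL+mR=2685/6148 → advance +1; mR−mL=-45/116 → turn -1·90°
n=6: pose=(-6,1,N); sL=12/41, sR=20/51; mL=1126/2091, mR=208/2091; mL+mR=1334/2091 → advance +1; mR−mL=-18/41 → turn -1·90°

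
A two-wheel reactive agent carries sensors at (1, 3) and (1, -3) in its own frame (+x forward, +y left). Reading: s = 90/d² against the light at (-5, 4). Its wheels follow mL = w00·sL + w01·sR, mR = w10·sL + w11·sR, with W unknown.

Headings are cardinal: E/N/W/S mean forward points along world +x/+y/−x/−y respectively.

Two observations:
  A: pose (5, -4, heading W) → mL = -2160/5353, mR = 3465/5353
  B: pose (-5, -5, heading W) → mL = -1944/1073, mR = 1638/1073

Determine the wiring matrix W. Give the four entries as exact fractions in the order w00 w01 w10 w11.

1 -1 1/2 1/2

obs A: pose=(5,-4,W) → sL=45/101, sR=45/53, mL=-2160/5353, mR=3465/5353
obs B: pose=(-5,-5,W) → sL=18/29, sR=90/37, mL=-1944/1073, mR=1638/1073
sensor matrix S = [[45/101, 45/53], [18/29, 90/37]]; det S = 3197880/5743769
solve [mL_A; mL_B] = S·[w00; w01] and [mR_A; mR_B] = S·[w10; w11]:
  w00 = 1, w01 = -1, w10 = 1/2, w11 = 1/2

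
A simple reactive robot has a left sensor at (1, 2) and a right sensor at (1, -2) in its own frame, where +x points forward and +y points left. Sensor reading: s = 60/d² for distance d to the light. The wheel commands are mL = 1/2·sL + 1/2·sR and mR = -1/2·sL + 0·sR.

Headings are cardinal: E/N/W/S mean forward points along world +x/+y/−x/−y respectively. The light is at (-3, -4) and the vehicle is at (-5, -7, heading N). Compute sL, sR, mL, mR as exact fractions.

3 15 9 -3/2

left sensor world pos  = (-7, -6); dL² = 20
right sensor world pos = (-3, -6); dR² = 4
sL = 60/20 = 3
sR = 60/4 = 15
mL = 1/2·sL + 1/2·sR = 9
mR = -1/2·sL + 0·sR = -3/2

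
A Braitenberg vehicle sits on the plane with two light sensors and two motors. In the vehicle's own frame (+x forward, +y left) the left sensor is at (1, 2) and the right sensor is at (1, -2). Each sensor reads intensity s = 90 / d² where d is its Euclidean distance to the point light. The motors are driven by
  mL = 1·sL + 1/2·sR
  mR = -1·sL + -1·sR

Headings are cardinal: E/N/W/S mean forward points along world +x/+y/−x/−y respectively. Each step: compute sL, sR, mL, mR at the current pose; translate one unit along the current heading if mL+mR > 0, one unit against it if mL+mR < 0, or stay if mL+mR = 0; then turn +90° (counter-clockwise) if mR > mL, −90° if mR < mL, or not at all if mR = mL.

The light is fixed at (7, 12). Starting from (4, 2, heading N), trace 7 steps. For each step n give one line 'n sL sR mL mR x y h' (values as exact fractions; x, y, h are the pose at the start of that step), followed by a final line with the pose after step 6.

n=0: pose=(4,2,N); sL=45/53, sR=45/41; mL=6075/4346, mR=-4230/2173; mL+mR=-45/82 → advance -1; mR−mL=-14535/4346 → turn -1·90°
n=1: pose=(4,1,E); sL=18/17, sR=90/173; mL=3879/2941, mR=-4644/2941; mL+mR=-45/173 → advance -1; mR−mL=-8523/2941 → turn -1·90°
n=2: pose=(3,1,S); sL=45/74, sR=1/2; mL=127/148, mR=-41/37; mL+mR=-1/4 → advance -1; mR−mL=-291/148 → turn -1·90°
n=3: pose=(3,2,W); sL=90/169, sR=90/89; mL=15615/15041, mR=-23220/15041; mL+mR=-45/89 → advance -1; mR−mL=-38835/15041 → turn -1·90°
n=4: pose=(4,2,N); sL=45/53, sR=45/41; mL=6075/4346, mR=-4230/2173; mL+mR=-45/82 → advance -1; mR−mL=-14535/4346 → turn -1·90°
n=5: pose=(4,1,E); sL=18/17, sR=90/173; mL=3879/2941, mR=-4644/2941; mL+mR=-45/173 → advance -1; mR−mL=-8523/2941 → turn -1·90°
n=6: pose=(3,1,S); sL=45/74, sR=1/2; mL=127/148, mR=-41/37; mL+mR=-1/4 → advance -1; mR−mL=-291/148 → turn -1·90°

0 45/53 45/41 6075/4346 -4230/2173 4 2 N
1 18/17 90/173 3879/2941 -4644/2941 4 1 E
2 45/74 1/2 127/148 -41/37 3 1 S
3 90/169 90/89 15615/15041 -23220/15041 3 2 W
4 45/53 45/41 6075/4346 -4230/2173 4 2 N
5 18/17 90/173 3879/2941 -4644/2941 4 1 E
6 45/74 1/2 127/148 -41/37 3 1 S
final 3 2 W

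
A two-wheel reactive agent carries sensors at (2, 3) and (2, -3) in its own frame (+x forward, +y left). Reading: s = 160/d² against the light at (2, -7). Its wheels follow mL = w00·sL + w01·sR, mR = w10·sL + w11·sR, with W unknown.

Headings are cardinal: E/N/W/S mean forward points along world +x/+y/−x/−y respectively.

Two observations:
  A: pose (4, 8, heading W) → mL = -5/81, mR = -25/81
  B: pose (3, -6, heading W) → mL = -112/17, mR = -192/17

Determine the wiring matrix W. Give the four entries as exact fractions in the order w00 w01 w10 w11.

obs A: pose=(4,8,W) → sL=10/9, sR=40/81, mL=-5/81, mR=-25/81
obs B: pose=(3,-6,W) → sL=32, sR=160/17, mL=-112/17, mR=-192/17
sensor matrix S = [[10/9, 40/81], [32, 160/17]]; det S = -7360/1377
solve [mL_A; mL_B] = S·[w00; w01] and [mR_A; mR_B] = S·[w10; w11]:
  w00 = -1/2, w01 = 1, w10 = -1/2, w11 = 1/2

-1/2 1 -1/2 1/2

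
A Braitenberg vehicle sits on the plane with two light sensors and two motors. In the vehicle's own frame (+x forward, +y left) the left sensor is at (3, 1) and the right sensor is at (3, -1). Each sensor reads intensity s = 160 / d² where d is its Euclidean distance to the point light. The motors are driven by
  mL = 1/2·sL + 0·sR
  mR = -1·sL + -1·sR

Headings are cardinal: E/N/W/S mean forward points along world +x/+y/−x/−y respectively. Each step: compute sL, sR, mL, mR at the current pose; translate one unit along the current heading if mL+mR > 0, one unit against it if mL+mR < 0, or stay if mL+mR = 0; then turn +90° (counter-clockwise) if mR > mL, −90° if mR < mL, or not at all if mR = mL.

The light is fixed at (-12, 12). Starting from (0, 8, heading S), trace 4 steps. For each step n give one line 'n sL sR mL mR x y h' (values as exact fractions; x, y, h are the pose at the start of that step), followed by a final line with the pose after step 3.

n=0: pose=(0,8,S); sL=80/109, sR=16/17; mL=40/109, mR=-3104/1853; mL+mR=-2424/1853 → advance -1; mR−mL=-3784/1853 → turn -1·90°
n=1: pose=(0,9,W); sL=160/97, sR=32/17; mL=80/97, mR=-5824/1649; mL+mR=-4464/1649 → advance -1; mR−mL=-7184/1649 → turn -1·90°
n=2: pose=(1,9,N); sL=10/9, sR=40/49; mL=5/9, mR=-850/441; mL+mR=-605/441 → advance -1; mR−mL=-365/147 → turn -1·90°
n=3: pose=(1,8,E); sL=32/53, sR=160/281; mL=16/53, mR=-17472/14893; mL+mR=-12976/14893 → advance -1; mR−mL=-21968/14893 → turn -1·90°

0 80/109 16/17 40/109 -3104/1853 0 8 S
1 160/97 32/17 80/97 -5824/1649 0 9 W
2 10/9 40/49 5/9 -850/441 1 9 N
3 32/53 160/281 16/53 -17472/14893 1 8 E
final 0 8 S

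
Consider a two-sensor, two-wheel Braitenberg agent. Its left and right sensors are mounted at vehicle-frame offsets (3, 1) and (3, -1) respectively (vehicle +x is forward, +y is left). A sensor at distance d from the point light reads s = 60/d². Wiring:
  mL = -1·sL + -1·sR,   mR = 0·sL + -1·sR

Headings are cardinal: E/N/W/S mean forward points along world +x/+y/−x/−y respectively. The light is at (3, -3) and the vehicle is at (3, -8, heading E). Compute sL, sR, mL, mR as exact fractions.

left sensor world pos  = (6, -7); dL² = 25
right sensor world pos = (6, -9); dR² = 45
sL = 60/25 = 12/5
sR = 60/45 = 4/3
mL = -1·sL + -1·sR = -56/15
mR = 0·sL + -1·sR = -4/3

12/5 4/3 -56/15 -4/3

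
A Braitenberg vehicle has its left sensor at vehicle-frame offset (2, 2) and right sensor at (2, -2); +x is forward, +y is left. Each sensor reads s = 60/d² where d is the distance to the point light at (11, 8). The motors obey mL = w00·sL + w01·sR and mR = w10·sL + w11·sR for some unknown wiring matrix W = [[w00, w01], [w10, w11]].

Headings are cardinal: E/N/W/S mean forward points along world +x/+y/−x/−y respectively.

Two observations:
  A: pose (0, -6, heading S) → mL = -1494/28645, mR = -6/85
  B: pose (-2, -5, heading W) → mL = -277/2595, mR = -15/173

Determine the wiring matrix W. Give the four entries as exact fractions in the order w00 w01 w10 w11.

1/2 -1 0 -1/2

obs A: pose=(0,-6,S) → sL=60/337, sR=12/85, mL=-1494/28645, mR=-6/85
obs B: pose=(-2,-5,W) → sL=2/15, sR=30/173, mL=-277/2595, mR=-15/173
sensor matrix S = [[60/337, 12/85], [2/15, 30/173]]; det S = 298592/24777925
solve [mL_A; mL_B] = S·[w00; w01] and [mR_A; mR_B] = S·[w10; w11]:
  w00 = 1/2, w01 = -1, w10 = 0, w11 = -1/2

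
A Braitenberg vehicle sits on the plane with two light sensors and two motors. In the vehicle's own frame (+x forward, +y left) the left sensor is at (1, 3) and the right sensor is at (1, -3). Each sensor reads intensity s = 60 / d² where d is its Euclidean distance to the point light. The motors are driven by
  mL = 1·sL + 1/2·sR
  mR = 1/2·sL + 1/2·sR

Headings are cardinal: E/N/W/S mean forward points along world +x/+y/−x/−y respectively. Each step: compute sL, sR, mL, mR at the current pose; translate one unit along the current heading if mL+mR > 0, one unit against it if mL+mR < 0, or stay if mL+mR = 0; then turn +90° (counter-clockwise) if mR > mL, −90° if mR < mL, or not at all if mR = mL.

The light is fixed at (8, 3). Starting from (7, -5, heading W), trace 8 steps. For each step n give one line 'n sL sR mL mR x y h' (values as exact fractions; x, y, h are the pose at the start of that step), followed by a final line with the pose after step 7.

0 12/25 60/29 1098/725 924/725 7 -5 W
1 30/37 6/5 261/185 186/185 6 -5 N
2 60/17 60/101 6570/1717 3540/1717 6 -4 E
3 15/17 3/4 171/136 111/136 7 -4 S
4 12/25 60/29 1098/725 924/725 7 -5 W
5 30/37 6/5 261/185 186/185 6 -5 N
6 60/17 60/101 6570/1717 3540/1717 6 -4 E
7 15/17 3/4 171/136 111/136 7 -4 S
final 7 -5 W

n=0: pose=(7,-5,W); sL=12/25, sR=60/29; mL=1098/725, mR=924/725; mL+mR=2022/725 → advance +1; mR−mL=-6/25 → turn -1·90°
n=1: pose=(6,-5,N); sL=30/37, sR=6/5; mL=261/185, mR=186/185; mL+mR=447/185 → advance +1; mR−mL=-15/37 → turn -1·90°
n=2: pose=(6,-4,E); sL=60/17, sR=60/101; mL=6570/1717, mR=3540/1717; mL+mR=10110/1717 → advance +1; mR−mL=-30/17 → turn -1·90°
n=3: pose=(7,-4,S); sL=15/17, sR=3/4; mL=171/136, mR=111/136; mL+mR=141/68 → advance +1; mR−mL=-15/34 → turn -1·90°
n=4: pose=(7,-5,W); sL=12/25, sR=60/29; mL=1098/725, mR=924/725; mL+mR=2022/725 → advance +1; mR−mL=-6/25 → turn -1·90°
n=5: pose=(6,-5,N); sL=30/37, sR=6/5; mL=261/185, mR=186/185; mL+mR=447/185 → advance +1; mR−mL=-15/37 → turn -1·90°
n=6: pose=(6,-4,E); sL=60/17, sR=60/101; mL=6570/1717, mR=3540/1717; mL+mR=10110/1717 → advance +1; mR−mL=-30/17 → turn -1·90°
n=7: pose=(7,-4,S); sL=15/17, sR=3/4; mL=171/136, mR=111/136; mL+mR=141/68 → advance +1; mR−mL=-15/34 → turn -1·90°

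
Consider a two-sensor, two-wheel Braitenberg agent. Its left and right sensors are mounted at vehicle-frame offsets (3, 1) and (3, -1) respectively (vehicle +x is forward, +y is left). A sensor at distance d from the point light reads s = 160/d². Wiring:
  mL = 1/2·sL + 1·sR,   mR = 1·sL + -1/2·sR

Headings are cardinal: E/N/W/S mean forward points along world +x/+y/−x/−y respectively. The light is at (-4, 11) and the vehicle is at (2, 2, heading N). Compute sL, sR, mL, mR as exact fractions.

160/61 32/17 3312/1037 1744/1037

left sensor world pos  = (1, 5); dL² = 61
right sensor world pos = (3, 5); dR² = 85
sL = 160/61 = 160/61
sR = 160/85 = 32/17
mL = 1/2·sL + 1·sR = 3312/1037
mR = 1·sL + -1/2·sR = 1744/1037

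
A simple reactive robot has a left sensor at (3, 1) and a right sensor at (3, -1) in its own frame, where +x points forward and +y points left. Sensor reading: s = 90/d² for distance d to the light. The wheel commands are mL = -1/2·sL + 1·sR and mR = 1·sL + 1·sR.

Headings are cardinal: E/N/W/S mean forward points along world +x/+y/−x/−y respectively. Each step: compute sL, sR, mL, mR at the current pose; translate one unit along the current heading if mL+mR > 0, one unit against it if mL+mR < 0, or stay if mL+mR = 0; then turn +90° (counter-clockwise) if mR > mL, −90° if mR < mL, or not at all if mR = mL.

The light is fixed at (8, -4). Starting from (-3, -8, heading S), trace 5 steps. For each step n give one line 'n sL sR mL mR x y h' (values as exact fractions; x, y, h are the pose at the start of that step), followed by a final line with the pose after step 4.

n=0: pose=(-3,-8,S); sL=90/149, sR=90/193; mL=4725/28757, mR=30780/28757; mL+mR=35505/28757 → advance +1; mR−mL=135/149 → turn +1·90°
n=1: pose=(-3,-9,E); sL=9/8, sR=9/10; mL=27/80, mR=81/40; mL+mR=189/80 → advance +1; mR−mL=27/16 → turn +1·90°
n=2: pose=(-2,-9,N); sL=18/25, sR=18/17; mL=297/425, mR=756/425; mL+mR=1053/425 → advance +1; mR−mL=27/25 → turn +1·90°
n=3: pose=(-2,-8,W); sL=45/97, sR=45/89; mL=4725/17266, mR=8370/8633; mL+mR=21465/17266 → advance +1; mR−mL=135/194 → turn +1·90°
n=4: pose=(-3,-8,S); sL=90/149, sR=90/193; mL=4725/28757, mR=30780/28757; mL+mR=35505/28757 → advance +1; mR−mL=135/149 → turn +1·90°

0 90/149 90/193 4725/28757 30780/28757 -3 -8 S
1 9/8 9/10 27/80 81/40 -3 -9 E
2 18/25 18/17 297/425 756/425 -2 -9 N
3 45/97 45/89 4725/17266 8370/8633 -2 -8 W
4 90/149 90/193 4725/28757 30780/28757 -3 -8 S
final -3 -9 E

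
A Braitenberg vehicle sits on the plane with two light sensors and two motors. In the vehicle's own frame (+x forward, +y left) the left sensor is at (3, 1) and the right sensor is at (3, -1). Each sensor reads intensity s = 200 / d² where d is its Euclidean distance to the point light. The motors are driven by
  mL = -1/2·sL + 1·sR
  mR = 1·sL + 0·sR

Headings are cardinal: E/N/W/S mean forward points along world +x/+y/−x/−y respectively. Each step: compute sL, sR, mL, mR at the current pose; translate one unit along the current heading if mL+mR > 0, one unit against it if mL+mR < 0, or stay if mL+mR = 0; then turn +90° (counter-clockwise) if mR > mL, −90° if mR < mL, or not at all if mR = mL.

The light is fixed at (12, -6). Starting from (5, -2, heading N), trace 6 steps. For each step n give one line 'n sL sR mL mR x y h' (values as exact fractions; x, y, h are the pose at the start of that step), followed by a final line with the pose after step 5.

0 200/113 40/17 2820/1921 200/113 5 -2 N
1 50/29 25/17 300/493 50/29 5 -1 W
2 200/53 40/17 420/901 200/53 4 -1 S
3 4 100/17 66/17 4 4 -2 E
4 200/113 40/17 2820/1921 200/113 5 -2 N
5 50/29 25/17 300/493 50/29 5 -1 W
final 4 -1 S

n=0: pose=(5,-2,N); sL=200/113, sR=40/17; mL=2820/1921, mR=200/113; mL+mR=6220/1921 → advance +1; mR−mL=580/1921 → turn +1·90°
n=1: pose=(5,-1,W); sL=50/29, sR=25/17; mL=300/493, mR=50/29; mL+mR=1150/493 → advance +1; mR−mL=550/493 → turn +1·90°
n=2: pose=(4,-1,S); sL=200/53, sR=40/17; mL=420/901, mR=200/53; mL+mR=3820/901 → advance +1; mR−mL=2980/901 → turn +1·90°
n=3: pose=(4,-2,E); sL=4, sR=100/17; mL=66/17, mR=4; mL+mR=134/17 → advance +1; mR−mL=2/17 → turn +1·90°
n=4: pose=(5,-2,N); sL=200/113, sR=40/17; mL=2820/1921, mR=200/113; mL+mR=6220/1921 → advance +1; mR−mL=580/1921 → turn +1·90°
n=5: pose=(5,-1,W); sL=50/29, sR=25/17; mL=300/493, mR=50/29; mL+mR=1150/493 → advance +1; mR−mL=550/493 → turn +1·90°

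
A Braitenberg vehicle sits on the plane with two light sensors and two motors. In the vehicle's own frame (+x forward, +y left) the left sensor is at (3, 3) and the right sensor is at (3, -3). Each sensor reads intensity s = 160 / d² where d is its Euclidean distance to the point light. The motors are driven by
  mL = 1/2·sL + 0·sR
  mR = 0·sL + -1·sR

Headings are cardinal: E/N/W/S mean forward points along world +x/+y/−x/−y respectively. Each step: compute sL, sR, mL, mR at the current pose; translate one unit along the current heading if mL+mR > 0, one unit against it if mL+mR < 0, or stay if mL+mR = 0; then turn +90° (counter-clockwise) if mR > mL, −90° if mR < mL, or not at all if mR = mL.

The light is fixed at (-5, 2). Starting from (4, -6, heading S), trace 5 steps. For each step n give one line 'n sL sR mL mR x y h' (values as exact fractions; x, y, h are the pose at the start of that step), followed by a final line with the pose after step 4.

0 32/53 160/157 16/53 -160/157 4 -6 S
1 20/17 40/13 10/17 -40/13 4 -5 W
2 32/13 32/37 16/13 -32/37 5 -5 N
3 80/89 16/25 40/89 -16/25 5 -4 E
4 32/45 160/117 16/45 -160/117 4 -4 S
final 4 -3 W

n=0: pose=(4,-6,S); sL=32/53, sR=160/157; mL=16/53, mR=-160/157; mL+mR=-5968/8321 → advance -1; mR−mL=-10992/8321 → turn -1·90°
n=1: pose=(4,-5,W); sL=20/17, sR=40/13; mL=10/17, mR=-40/13; mL+mR=-550/221 → advance -1; mR−mL=-810/221 → turn -1·90°
n=2: pose=(5,-5,N); sL=32/13, sR=32/37; mL=16/13, mR=-32/37; mL+mR=176/481 → advance +1; mR−mL=-1008/481 → turn -1·90°
n=3: pose=(5,-4,E); sL=80/89, sR=16/25; mL=40/89, mR=-16/25; mL+mR=-424/2225 → advance -1; mR−mL=-2424/2225 → turn -1·90°
n=4: pose=(4,-4,S); sL=32/45, sR=160/117; mL=16/45, mR=-160/117; mL+mR=-592/585 → advance -1; mR−mL=-112/65 → turn -1·90°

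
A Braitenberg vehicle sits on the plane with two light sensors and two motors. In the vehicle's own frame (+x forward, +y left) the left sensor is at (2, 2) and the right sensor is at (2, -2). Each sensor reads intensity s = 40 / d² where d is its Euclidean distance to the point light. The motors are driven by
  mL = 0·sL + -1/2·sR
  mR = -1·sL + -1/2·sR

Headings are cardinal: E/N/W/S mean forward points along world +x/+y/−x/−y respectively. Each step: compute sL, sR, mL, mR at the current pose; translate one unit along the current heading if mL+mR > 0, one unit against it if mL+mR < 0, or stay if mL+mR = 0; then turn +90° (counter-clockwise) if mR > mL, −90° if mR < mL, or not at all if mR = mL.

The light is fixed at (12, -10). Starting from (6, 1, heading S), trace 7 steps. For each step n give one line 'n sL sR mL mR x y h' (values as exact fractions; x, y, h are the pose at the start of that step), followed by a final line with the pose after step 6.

0 40/97 8/29 -4/29 -1548/2813 6 1 S
1 10/41 2/13 -1/13 -171/533 6 2 W
2 8/49 8/41 -4/41 -524/2009 7 2 N
3 20/89 4/9 -2/9 -358/801 7 1 E
4 40/97 8/29 -4/29 -1548/2813 6 1 S
5 10/41 2/13 -1/13 -171/533 6 2 W
6 8/49 8/41 -4/41 -524/2009 7 2 N
final 7 1 E

n=0: pose=(6,1,S); sL=40/97, sR=8/29; mL=-4/29, mR=-1548/2813; mL+mR=-1936/2813 → advance -1; mR−mL=-40/97 → turn -1·90°
n=1: pose=(6,2,W); sL=10/41, sR=2/13; mL=-1/13, mR=-171/533; mL+mR=-212/533 → advance -1; mR−mL=-10/41 → turn -1·90°
n=2: pose=(7,2,N); sL=8/49, sR=8/41; mL=-4/41, mR=-524/2009; mL+mR=-720/2009 → advance -1; mR−mL=-8/49 → turn -1·90°
n=3: pose=(7,1,E); sL=20/89, sR=4/9; mL=-2/9, mR=-358/801; mL+mR=-536/801 → advance -1; mR−mL=-20/89 → turn -1·90°
n=4: pose=(6,1,S); sL=40/97, sR=8/29; mL=-4/29, mR=-1548/2813; mL+mR=-1936/2813 → advance -1; mR−mL=-40/97 → turn -1·90°
n=5: pose=(6,2,W); sL=10/41, sR=2/13; mL=-1/13, mR=-171/533; mL+mR=-212/533 → advance -1; mR−mL=-10/41 → turn -1·90°
n=6: pose=(7,2,N); sL=8/49, sR=8/41; mL=-4/41, mR=-524/2009; mL+mR=-720/2009 → advance -1; mR−mL=-8/49 → turn -1·90°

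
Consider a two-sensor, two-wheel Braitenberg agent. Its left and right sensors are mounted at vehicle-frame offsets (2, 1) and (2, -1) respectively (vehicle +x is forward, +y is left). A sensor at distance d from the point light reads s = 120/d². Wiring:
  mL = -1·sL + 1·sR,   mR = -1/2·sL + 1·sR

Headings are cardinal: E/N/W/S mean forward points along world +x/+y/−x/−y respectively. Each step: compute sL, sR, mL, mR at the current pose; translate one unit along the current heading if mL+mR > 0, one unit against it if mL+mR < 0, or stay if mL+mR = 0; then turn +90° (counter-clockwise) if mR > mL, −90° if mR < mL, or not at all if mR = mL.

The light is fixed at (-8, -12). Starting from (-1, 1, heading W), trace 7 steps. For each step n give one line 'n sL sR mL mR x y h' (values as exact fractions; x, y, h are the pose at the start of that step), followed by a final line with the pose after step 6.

0 120/169 120/221 -480/2873 540/2873 -1 1 W
1 12/17 60/73 144/1241 582/1241 -2 1 S
2 120/233 24/37 1152/8621 3372/8621 -2 0 E
3 15/29 6/13 -21/377 153/754 -1 0 N
4 120/169 120/221 -480/2873 540/2873 -1 1 W
5 12/17 60/73 144/1241 582/1241 -2 1 S
6 120/233 24/37 1152/8621 3372/8621 -2 0 E
final -1 0 N

n=0: pose=(-1,1,W); sL=120/169, sR=120/221; mL=-480/2873, mR=540/2873; mL+mR=60/2873 → advance +1; mR−mL=60/169 → turn +1·90°
n=1: pose=(-2,1,S); sL=12/17, sR=60/73; mL=144/1241, mR=582/1241; mL+mR=726/1241 → advance +1; mR−mL=6/17 → turn +1·90°
n=2: pose=(-2,0,E); sL=120/233, sR=24/37; mL=1152/8621, mR=3372/8621; mL+mR=4524/8621 → advance +1; mR−mL=60/233 → turn +1·90°
n=3: pose=(-1,0,N); sL=15/29, sR=6/13; mL=-21/377, mR=153/754; mL+mR=111/754 → advance +1; mR−mL=15/58 → turn +1·90°
n=4: pose=(-1,1,W); sL=120/169, sR=120/221; mL=-480/2873, mR=540/2873; mL+mR=60/2873 → advance +1; mR−mL=60/169 → turn +1·90°
n=5: pose=(-2,1,S); sL=12/17, sR=60/73; mL=144/1241, mR=582/1241; mL+mR=726/1241 → advance +1; mR−mL=6/17 → turn +1·90°
n=6: pose=(-2,0,E); sL=120/233, sR=24/37; mL=1152/8621, mR=3372/8621; mL+mR=4524/8621 → advance +1; mR−mL=60/233 → turn +1·90°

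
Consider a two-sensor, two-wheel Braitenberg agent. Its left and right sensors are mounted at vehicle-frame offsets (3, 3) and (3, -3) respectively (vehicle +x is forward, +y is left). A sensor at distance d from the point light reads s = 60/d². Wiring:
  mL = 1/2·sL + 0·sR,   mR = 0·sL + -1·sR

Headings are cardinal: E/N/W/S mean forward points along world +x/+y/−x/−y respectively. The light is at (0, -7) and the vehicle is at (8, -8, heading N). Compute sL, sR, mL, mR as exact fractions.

left sensor world pos  = (5, -5); dL² = 29
right sensor world pos = (11, -5); dR² = 125
sL = 60/29 = 60/29
sR = 60/125 = 12/25
mL = 1/2·sL + 0·sR = 30/29
mR = 0·sL + -1·sR = -12/25

60/29 12/25 30/29 -12/25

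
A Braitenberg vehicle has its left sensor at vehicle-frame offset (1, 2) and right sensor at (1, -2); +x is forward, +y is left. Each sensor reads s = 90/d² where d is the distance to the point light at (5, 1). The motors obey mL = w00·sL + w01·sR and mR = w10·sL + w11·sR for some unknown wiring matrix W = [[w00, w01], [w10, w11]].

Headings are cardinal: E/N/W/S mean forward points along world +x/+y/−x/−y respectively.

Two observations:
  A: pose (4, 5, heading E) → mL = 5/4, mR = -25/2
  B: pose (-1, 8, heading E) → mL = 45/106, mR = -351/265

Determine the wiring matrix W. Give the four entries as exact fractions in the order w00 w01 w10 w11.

obs A: pose=(4,5,E) → sL=5/2, sR=45/2, mL=5/4, mR=-25/2
obs B: pose=(-1,8,E) → sL=45/53, sR=9/5, mL=45/106, mR=-351/265
sensor matrix S = [[5/2, 45/2], [45/53, 9/5]]; det S = -774/53
solve [mL_A; mL_B] = S·[w00; w01] and [mR_A; mR_B] = S·[w10; w11]:
  w00 = 1/2, w01 = 0, w10 = -1/2, w11 = -1/2

1/2 0 -1/2 -1/2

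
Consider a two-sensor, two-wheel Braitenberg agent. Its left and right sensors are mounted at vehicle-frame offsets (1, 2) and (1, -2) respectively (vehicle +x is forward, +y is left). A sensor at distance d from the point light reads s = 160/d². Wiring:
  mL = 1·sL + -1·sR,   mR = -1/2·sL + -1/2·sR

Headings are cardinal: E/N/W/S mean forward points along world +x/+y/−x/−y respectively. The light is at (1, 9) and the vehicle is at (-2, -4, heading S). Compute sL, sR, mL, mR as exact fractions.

left sensor world pos  = (0, -5); dL² = 197
right sensor world pos = (-4, -5); dR² = 221
sL = 160/197 = 160/197
sR = 160/221 = 160/221
mL = 1·sL + -1·sR = 3840/43537
mR = -1/2·sL + -1/2·sR = -33440/43537

160/197 160/221 3840/43537 -33440/43537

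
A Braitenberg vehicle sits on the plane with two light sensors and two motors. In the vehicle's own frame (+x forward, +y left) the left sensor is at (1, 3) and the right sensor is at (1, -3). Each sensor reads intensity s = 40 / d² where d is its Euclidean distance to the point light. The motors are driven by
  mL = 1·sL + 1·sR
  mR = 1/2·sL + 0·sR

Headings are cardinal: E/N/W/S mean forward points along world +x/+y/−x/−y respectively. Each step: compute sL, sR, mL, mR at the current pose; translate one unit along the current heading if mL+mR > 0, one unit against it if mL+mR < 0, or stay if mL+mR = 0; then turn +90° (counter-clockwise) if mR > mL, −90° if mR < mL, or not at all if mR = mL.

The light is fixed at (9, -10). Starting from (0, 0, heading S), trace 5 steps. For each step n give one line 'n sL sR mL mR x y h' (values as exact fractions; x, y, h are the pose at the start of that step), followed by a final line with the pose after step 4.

0 40/117 8/45 304/585 20/117 0 0 S
1 5/17 10/61 475/1037 5/34 0 -1 W
2 40/269 40/149 16720/40081 20/269 -1 -1 N
3 4/25 4/13 152/325 2/25 -1 0 E
4 40/117 8/45 304/585 20/117 0 0 S
final 0 -1 W

n=0: pose=(0,0,S); sL=40/117, sR=8/45; mL=304/585, mR=20/117; mL+mR=404/585 → advance +1; mR−mL=-68/195 → turn -1·90°
n=1: pose=(0,-1,W); sL=5/17, sR=10/61; mL=475/1037, mR=5/34; mL+mR=1255/2074 → advance +1; mR−mL=-645/2074 → turn -1·90°
n=2: pose=(-1,-1,N); sL=40/269, sR=40/149; mL=16720/40081, mR=20/269; mL+mR=19700/40081 → advance +1; mR−mL=-13740/40081 → turn -1·90°
n=3: pose=(-1,0,E); sL=4/25, sR=4/13; mL=152/325, mR=2/25; mL+mR=178/325 → advance +1; mR−mL=-126/325 → turn -1·90°
n=4: pose=(0,0,S); sL=40/117, sR=8/45; mL=304/585, mR=20/117; mL+mR=404/585 → advance +1; mR−mL=-68/195 → turn -1·90°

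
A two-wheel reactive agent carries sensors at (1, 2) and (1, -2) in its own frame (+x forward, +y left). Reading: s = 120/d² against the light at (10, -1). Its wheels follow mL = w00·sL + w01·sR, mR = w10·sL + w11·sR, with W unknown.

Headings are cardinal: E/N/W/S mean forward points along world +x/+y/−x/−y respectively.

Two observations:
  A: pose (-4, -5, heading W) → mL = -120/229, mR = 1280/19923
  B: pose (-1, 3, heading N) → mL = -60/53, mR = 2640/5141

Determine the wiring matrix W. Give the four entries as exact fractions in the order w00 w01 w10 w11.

0 -1 -1 1

obs A: pose=(-4,-5,W) → sL=40/87, sR=120/229, mL=-120/229, mR=1280/19923
obs B: pose=(-1,3,N) → sL=60/97, sR=60/53, mL=-60/53, mR=2640/5141
sensor matrix S = [[40/87, 120/229], [60/97, 60/53]]; det S = 6704000/34141381
solve [mL_A; mL_B] = S·[w00; w01] and [mR_A; mR_B] = S·[w10; w11]:
  w00 = 0, w01 = -1, w10 = -1, w11 = 1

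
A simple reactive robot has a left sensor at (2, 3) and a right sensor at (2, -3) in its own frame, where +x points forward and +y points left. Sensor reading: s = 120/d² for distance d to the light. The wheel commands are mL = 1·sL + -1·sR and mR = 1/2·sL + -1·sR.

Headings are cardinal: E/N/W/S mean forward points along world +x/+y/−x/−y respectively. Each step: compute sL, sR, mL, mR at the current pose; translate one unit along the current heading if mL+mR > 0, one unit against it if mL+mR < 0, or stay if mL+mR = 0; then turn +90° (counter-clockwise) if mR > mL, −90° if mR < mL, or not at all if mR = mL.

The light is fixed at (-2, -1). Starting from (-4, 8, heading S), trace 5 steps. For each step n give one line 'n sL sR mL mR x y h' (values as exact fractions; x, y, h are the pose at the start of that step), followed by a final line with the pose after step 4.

0 12/5 60/37 144/185 -78/185 -4 8 S
1 120/41 120/137 11520/5617 3300/5617 -4 7 W
2 15/17 6/5 -27/85 -129/170 -5 7 N
3 120/101 120/17 -10080/1717 -11100/1717 -5 6 E
4 60/13 60/37 1440/481 330/481 -6 6 S
final -6 5 W

n=0: pose=(-4,8,S); sL=12/5, sR=60/37; mL=144/185, mR=-78/185; mL+mR=66/185 → advance +1; mR−mL=-6/5 → turn -1·90°
n=1: pose=(-4,7,W); sL=120/41, sR=120/137; mL=11520/5617, mR=3300/5617; mL+mR=14820/5617 → advance +1; mR−mL=-60/41 → turn -1·90°
n=2: pose=(-5,7,N); sL=15/17, sR=6/5; mL=-27/85, mR=-129/170; mL+mR=-183/170 → advance -1; mR−mL=-15/34 → turn -1·90°
n=3: pose=(-5,6,E); sL=120/101, sR=120/17; mL=-10080/1717, mR=-11100/1717; mL+mR=-21180/1717 → advance -1; mR−mL=-60/101 → turn -1·90°
n=4: pose=(-6,6,S); sL=60/13, sR=60/37; mL=1440/481, mR=330/481; mL+mR=1770/481 → advance +1; mR−mL=-30/13 → turn -1·90°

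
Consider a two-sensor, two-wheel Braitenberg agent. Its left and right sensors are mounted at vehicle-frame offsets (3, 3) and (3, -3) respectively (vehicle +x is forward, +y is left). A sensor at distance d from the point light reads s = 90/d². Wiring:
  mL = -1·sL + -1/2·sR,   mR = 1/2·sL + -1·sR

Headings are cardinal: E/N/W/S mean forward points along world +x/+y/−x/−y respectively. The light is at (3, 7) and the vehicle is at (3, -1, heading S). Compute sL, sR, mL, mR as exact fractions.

left sensor world pos  = (6, -4); dL² = 130
right sensor world pos = (0, -4); dR² = 130
sL = 90/130 = 9/13
sR = 90/130 = 9/13
mL = -1·sL + -1/2·sR = -27/26
mR = 1/2·sL + -1·sR = -9/26

9/13 9/13 -27/26 -9/26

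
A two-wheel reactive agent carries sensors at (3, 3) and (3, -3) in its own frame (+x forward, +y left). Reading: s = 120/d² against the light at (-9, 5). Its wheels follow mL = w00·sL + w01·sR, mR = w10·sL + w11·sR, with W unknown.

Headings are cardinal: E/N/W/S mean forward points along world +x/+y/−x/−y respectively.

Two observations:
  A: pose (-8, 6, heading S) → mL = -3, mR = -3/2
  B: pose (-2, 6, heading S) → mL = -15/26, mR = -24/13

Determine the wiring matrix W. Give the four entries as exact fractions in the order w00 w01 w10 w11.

obs A: pose=(-8,6,S) → sL=6, sR=15, mL=-3, mR=-3/2
obs B: pose=(-2,6,S) → sL=15/13, sR=6, mL=-15/26, mR=-24/13
sensor matrix S = [[6, 15], [15/13, 6]]; det S = 243/13
solve [mL_A; mL_B] = S·[w00; w01] and [mR_A; mR_B] = S·[w10; w11]:
  w00 = -1/2, w01 = 0, w10 = 1, w11 = -1/2

-1/2 0 1 -1/2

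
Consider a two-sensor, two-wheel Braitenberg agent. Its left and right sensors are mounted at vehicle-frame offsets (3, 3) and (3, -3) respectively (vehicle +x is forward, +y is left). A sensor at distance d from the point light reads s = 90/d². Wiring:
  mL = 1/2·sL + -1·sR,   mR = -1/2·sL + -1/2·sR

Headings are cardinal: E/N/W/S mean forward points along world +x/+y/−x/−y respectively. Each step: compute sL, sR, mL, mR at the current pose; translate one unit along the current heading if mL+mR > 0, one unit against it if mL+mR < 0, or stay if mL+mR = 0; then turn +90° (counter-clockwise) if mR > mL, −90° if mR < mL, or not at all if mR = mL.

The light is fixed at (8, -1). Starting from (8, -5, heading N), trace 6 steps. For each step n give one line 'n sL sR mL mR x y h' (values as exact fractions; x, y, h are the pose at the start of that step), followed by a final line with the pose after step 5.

0 9 9 -9/2 -9 8 -5 N
1 90/13 90/73 2115/949 -3870/949 8 -6 E
2 45/34 9/8 -63/136 -333/272 7 -6 S
3 18/13 90/17 -1017/221 -738/221 7 -5 W
4 45/29 45/29 -45/58 -45/29 8 -5 S
5 2 10 -9 -6 8 -4 W
final 9 -4 S

n=0: pose=(8,-5,N); sL=9, sR=9; mL=-9/2, mR=-9; mL+mR=-27/2 → advance -1; mR−mL=-9/2 → turn -1·90°
n=1: pose=(8,-6,E); sL=90/13, sR=90/73; mL=2115/949, mR=-3870/949; mL+mR=-135/73 → advance -1; mR−mL=-5985/949 → turn -1·90°
n=2: pose=(7,-6,S); sL=45/34, sR=9/8; mL=-63/136, mR=-333/272; mL+mR=-27/16 → advance -1; mR−mL=-207/272 → turn -1·90°
n=3: pose=(7,-5,W); sL=18/13, sR=90/17; mL=-1017/221, mR=-738/221; mL+mR=-135/17 → advance -1; mR−mL=279/221 → turn +1·90°
n=4: pose=(8,-5,S); sL=45/29, sR=45/29; mL=-45/58, mR=-45/29; mL+mR=-135/58 → advance -1; mR−mL=-45/58 → turn -1·90°
n=5: pose=(8,-4,W); sL=2, sR=10; mL=-9, mR=-6; mL+mR=-15 → advance -1; mR−mL=3 → turn +1·90°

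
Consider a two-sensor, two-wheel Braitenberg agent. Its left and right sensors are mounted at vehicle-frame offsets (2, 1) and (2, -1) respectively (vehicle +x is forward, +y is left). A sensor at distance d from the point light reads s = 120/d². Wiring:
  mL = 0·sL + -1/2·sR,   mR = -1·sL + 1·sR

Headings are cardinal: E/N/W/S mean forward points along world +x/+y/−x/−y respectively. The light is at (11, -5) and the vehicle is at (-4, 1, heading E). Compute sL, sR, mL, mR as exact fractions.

60/109 60/97 -30/97 720/10573

left sensor world pos  = (-2, 2); dL² = 218
right sensor world pos = (-2, 0); dR² = 194
sL = 120/218 = 60/109
sR = 120/194 = 60/97
mL = 0·sL + -1/2·sR = -30/97
mR = -1·sL + 1·sR = 720/10573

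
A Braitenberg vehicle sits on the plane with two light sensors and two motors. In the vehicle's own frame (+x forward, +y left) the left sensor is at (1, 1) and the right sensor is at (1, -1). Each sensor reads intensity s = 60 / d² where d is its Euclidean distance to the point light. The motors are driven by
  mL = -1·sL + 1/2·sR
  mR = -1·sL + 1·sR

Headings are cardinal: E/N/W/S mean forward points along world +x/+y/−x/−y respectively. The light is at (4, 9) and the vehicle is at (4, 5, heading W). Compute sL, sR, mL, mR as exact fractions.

left sensor world pos  = (3, 4); dL² = 26
right sensor world pos = (3, 6); dR² = 10
sL = 60/26 = 30/13
sR = 60/10 = 6
mL = -1·sL + 1/2·sR = 9/13
mR = -1·sL + 1·sR = 48/13

30/13 6 9/13 48/13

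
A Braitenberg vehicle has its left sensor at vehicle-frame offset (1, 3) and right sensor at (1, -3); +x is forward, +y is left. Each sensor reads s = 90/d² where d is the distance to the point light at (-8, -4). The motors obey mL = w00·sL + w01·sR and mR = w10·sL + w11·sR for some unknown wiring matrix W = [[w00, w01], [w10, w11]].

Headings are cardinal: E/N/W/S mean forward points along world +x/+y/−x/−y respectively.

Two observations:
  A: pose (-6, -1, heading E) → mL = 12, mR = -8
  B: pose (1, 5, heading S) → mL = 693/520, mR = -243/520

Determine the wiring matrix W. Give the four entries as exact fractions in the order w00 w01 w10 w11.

1 1 1 -1

obs A: pose=(-6,-1,E) → sL=2, sR=10, mL=12, mR=-8
obs B: pose=(1,5,S) → sL=45/104, sR=9/10, mL=693/520, mR=-243/520
sensor matrix S = [[2, 10], [45/104, 9/10]]; det S = -657/260
solve [mL_A; mL_B] = S·[w00; w01] and [mR_A; mR_B] = S·[w10; w11]:
  w00 = 1, w01 = 1, w10 = 1, w11 = -1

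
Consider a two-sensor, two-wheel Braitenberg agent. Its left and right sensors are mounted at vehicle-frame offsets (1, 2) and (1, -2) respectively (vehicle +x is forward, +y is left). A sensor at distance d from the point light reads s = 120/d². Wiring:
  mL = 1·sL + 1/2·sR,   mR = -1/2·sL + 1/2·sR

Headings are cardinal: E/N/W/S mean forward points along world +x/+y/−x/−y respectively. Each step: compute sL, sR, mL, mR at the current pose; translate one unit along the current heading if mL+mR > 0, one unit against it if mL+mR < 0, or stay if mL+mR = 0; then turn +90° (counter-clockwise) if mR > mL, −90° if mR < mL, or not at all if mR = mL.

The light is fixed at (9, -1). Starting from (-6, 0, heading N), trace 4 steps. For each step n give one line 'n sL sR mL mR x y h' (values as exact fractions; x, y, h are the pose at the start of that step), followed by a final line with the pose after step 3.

0 120/293 120/173 38340/50689 7200/50689 -6 0 N
1 30/53 30/49 2265/2597 60/2597 -6 1 E
2 24/29 120/257 7908/7453 -1344/7453 -5 1 S
3 60/113 20/39 3470/4407 -40/4407 -5 0 W
final -6 0 N

n=0: pose=(-6,0,N); sL=120/293, sR=120/173; mL=38340/50689, mR=7200/50689; mL+mR=45540/50689 → advance +1; mR−mL=-180/293 → turn -1·90°
n=1: pose=(-6,1,E); sL=30/53, sR=30/49; mL=2265/2597, mR=60/2597; mL+mR=2325/2597 → advance +1; mR−mL=-45/53 → turn -1·90°
n=2: pose=(-5,1,S); sL=24/29, sR=120/257; mL=7908/7453, mR=-1344/7453; mL+mR=6564/7453 → advance +1; mR−mL=-36/29 → turn -1·90°
n=3: pose=(-5,0,W); sL=60/113, sR=20/39; mL=3470/4407, mR=-40/4407; mL+mR=3430/4407 → advance +1; mR−mL=-90/113 → turn -1·90°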